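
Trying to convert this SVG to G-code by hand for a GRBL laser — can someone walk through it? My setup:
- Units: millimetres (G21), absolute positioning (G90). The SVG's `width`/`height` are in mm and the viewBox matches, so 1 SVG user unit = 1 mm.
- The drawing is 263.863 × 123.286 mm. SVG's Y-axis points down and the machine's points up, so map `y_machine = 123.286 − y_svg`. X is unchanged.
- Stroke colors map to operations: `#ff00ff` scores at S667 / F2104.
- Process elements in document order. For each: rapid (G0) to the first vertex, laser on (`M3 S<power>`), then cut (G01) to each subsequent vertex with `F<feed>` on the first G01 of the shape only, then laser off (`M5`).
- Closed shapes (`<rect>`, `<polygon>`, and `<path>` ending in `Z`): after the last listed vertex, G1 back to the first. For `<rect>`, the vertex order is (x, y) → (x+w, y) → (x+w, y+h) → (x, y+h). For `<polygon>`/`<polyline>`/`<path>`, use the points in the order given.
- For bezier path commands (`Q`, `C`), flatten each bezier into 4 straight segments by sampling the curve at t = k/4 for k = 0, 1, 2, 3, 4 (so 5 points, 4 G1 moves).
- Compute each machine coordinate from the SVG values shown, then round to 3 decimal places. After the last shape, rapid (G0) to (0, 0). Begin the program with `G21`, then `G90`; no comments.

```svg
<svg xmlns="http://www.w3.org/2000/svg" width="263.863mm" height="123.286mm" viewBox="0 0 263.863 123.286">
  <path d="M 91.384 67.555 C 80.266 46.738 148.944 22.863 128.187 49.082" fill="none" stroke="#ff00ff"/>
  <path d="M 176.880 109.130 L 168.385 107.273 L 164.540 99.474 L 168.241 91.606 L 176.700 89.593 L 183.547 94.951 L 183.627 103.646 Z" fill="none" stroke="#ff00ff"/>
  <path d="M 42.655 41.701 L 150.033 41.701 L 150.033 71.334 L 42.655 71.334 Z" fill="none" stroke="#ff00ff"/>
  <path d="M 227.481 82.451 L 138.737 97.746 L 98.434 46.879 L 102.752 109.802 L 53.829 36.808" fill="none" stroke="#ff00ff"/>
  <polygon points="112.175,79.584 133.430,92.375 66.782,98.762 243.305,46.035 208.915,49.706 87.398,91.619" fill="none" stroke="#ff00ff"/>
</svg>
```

G21
G90
G0 X91.384 Y55.731
M3 S667
G01 X95.363 Y71.087 F2104
G01 X113.400 Y82.606
G01 X129.630 Y85.306
G01 X128.187 Y74.204
M5
G0 X176.880 Y14.156
M3 S667
G01 X168.385 Y16.013 F2104
G01 X164.540 Y23.812
G01 X168.241 Y31.680
G01 X176.700 Y33.693
G01 X183.547 Y28.335
G01 X183.627 Y19.640
G01 X176.880 Y14.156
M5
G0 X42.655 Y81.585
M3 S667
G01 X150.033 Y81.585 F2104
G01 X150.033 Y51.952
G01 X42.655 Y51.952
G01 X42.655 Y81.585
M5
G0 X227.481 Y40.835
M3 S667
G01 X138.737 Y25.540 F2104
G01 X98.434 Y76.407
G01 X102.752 Y13.484
G01 X53.829 Y86.478
M5
G0 X112.175 Y43.702
M3 S667
G01 X133.430 Y30.911 F2104
G01 X66.782 Y24.524
G01 X243.305 Y77.251
G01 X208.915 Y73.580
G01 X87.398 Y31.667
G01 X112.175 Y43.702
M5
G0 X0.000 Y0.000

1 u = 1 mm; y_m = 123.286 − y.

[1] `<path>` cubic bezier, #ff00ff→score S667 F2104: (91.384,55.731) → (95.363,71.087) → (113.400,82.606) → (129.630,85.306) → (128.187,74.204)

[2] `<path>` regular polygon, #ff00ff→score S667 F2104: (176.880,14.156) → (168.385,16.013) → (164.540,23.812) → (168.241,31.680) → (176.700,33.693) → (183.547,28.335) → (183.627,19.640) → (176.880,14.156) (closed)

[3] `<path>` rectangle, #ff00ff→score S667 F2104: (42.655,81.585) → (150.033,81.585) → (150.033,51.952) → (42.655,51.952) → (42.655,81.585) (closed)

[4] `<path>` open polyline, #ff00ff→score S667 F2104: (227.481,40.835) → (138.737,25.540) → (98.434,76.407) → (102.752,13.484) → (53.829,86.478)

[5] `<polygon>` closed polygon, #ff00ff→score S667 F2104: (112.175,43.702) → (133.430,30.911) → (66.782,24.524) → (243.305,77.251) → (208.915,73.580) → (87.398,31.667) → (112.175,43.702) (closed)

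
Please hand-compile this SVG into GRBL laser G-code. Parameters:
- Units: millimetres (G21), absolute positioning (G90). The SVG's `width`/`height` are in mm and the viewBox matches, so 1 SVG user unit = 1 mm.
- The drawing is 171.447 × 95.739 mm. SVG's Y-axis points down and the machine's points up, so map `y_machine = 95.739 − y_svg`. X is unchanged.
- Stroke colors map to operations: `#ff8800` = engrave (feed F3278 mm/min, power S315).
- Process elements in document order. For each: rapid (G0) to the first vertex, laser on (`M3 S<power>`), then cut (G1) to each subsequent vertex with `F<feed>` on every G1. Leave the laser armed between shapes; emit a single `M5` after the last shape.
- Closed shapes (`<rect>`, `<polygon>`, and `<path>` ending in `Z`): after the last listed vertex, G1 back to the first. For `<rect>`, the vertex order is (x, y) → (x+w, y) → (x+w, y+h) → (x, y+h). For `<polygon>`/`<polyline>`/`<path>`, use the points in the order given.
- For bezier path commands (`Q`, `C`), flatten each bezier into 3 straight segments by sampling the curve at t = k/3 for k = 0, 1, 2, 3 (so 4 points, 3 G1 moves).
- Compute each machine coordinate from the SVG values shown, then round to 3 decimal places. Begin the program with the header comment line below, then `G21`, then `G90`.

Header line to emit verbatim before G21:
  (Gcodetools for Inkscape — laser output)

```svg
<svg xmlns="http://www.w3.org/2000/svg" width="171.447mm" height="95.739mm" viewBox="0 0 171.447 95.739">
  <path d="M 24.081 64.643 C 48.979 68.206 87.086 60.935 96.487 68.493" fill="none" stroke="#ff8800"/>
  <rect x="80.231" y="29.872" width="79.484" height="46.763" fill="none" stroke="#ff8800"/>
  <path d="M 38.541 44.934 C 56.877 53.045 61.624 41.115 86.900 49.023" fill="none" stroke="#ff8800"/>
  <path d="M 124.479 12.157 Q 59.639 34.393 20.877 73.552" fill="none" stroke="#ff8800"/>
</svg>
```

1 u = 1 mm; y_m = 95.739 − y.

[1] `<path>` cubic bezier, #ff8800→engrave S315 F3278: (24.081,31.096) → (51.830,30.194) → (79.070,30.811) → (96.487,27.246)

[2] `<rect>` rectangle, #ff8800→engrave S315 F3278: (80.231,65.867) → (159.715,65.867) → (159.715,19.104) → (80.231,19.104) → (80.231,65.867) (closed)

[3] `<path>` cubic bezier, #ff8800→engrave S315 F3278: (38.541,50.805) → (53.611,47.897) → (67.203,49.488) → (86.900,46.716)

[4] `<path>` quadratic bezier, #ff8800→engrave S315 F3278: (124.479,83.582) → (84.150,66.878) → (49.616,46.413) → (20.877,22.187)

(Gcodetools for Inkscape — laser output)
G21
G90
G0 X24.081 Y31.096
M3 S315
G1 X51.830 Y30.194 F3278
G1 X79.070 Y30.811 F3278
G1 X96.487 Y27.246 F3278
G0 X80.231 Y65.867
M3 S315
G1 X159.715 Y65.867 F3278
G1 X159.715 Y19.104 F3278
G1 X80.231 Y19.104 F3278
G1 X80.231 Y65.867 F3278
G0 X38.541 Y50.805
M3 S315
G1 X53.611 Y47.897 F3278
G1 X67.203 Y49.488 F3278
G1 X86.900 Y46.716 F3278
G0 X124.479 Y83.582
M3 S315
G1 X84.150 Y66.878 F3278
G1 X49.616 Y46.413 F3278
G1 X20.877 Y22.187 F3278
M5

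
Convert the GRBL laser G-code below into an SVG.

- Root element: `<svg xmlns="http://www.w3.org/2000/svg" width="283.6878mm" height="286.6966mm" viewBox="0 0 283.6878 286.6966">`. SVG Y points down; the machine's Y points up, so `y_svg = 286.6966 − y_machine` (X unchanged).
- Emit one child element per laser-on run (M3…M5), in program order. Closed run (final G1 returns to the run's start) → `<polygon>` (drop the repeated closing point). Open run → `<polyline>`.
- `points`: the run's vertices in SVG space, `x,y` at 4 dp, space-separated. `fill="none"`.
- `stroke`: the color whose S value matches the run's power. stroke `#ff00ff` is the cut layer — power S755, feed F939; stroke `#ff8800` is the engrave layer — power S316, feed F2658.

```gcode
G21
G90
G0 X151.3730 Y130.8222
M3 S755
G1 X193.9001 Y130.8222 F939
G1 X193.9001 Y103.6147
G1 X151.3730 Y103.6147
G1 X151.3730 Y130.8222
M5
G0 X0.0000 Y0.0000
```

<svg xmlns="http://www.w3.org/2000/svg" width="283.6878mm" height="286.6966mm" viewBox="0 0 283.6878 286.6966">
  <polygon points="151.3730,155.8744 193.9001,155.8744 193.9001,183.0819 151.3730,183.0819" fill="none" stroke="#ff00ff"/>
</svg>

Machine Y-up, SVG Y-down with viewBox height 286.6966, so y_svg = 286.6966 − y_machine; X carries over. Every run uses S755, so all elements get stroke `#ff00ff` (cut).

Run 1: The run returns to its start, so emit a `<polygon>` with points (Y-flipped): 151.3730,155.8744 193.9001,155.8744 193.9001,183.0819 151.3730,183.0819.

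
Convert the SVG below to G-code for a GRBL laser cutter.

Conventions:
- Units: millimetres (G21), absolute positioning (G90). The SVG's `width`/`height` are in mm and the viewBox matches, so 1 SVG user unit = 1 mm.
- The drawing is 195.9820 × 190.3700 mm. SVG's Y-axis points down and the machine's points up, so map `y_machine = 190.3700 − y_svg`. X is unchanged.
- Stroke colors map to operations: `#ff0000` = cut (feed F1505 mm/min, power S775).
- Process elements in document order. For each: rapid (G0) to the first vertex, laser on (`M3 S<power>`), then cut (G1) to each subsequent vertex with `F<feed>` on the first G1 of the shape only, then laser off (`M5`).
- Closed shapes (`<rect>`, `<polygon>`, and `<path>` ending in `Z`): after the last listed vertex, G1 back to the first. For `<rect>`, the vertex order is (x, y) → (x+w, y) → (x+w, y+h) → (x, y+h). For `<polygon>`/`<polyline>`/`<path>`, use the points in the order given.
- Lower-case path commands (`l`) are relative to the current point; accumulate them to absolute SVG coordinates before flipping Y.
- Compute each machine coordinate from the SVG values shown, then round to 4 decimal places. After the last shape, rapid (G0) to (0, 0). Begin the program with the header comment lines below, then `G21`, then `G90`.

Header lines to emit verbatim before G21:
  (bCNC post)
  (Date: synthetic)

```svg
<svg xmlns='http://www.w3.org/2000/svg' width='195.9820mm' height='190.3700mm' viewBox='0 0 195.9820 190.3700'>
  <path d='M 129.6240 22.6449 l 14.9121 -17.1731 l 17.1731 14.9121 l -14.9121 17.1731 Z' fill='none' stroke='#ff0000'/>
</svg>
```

(bCNC post)
(Date: synthetic)
G21
G90
G0 X129.6240 Y167.7251
M3 S775
G1 X144.5361 Y184.8982 F1505
G1 X161.7092 Y169.9861
G1 X146.7971 Y152.8130
G1 X129.6240 Y167.7251
M5
G0 X0.0000 Y0.0000

Since the viewBox matches the mm dimensions, user units are millimetres directly. The only transform is the Y-flip y_m = 190.3700 − y_svg.

Shape 1 is a regular polygon drawn with `<path>`. Its stroke #ff0000 means cut at S775, F1505. After flipping Y the toolpath is (129.6240,167.7251) → (144.5361,184.8982) → (161.7092,169.9861) → (146.7971,152.8130) → (129.6240,167.7251), returning to the start.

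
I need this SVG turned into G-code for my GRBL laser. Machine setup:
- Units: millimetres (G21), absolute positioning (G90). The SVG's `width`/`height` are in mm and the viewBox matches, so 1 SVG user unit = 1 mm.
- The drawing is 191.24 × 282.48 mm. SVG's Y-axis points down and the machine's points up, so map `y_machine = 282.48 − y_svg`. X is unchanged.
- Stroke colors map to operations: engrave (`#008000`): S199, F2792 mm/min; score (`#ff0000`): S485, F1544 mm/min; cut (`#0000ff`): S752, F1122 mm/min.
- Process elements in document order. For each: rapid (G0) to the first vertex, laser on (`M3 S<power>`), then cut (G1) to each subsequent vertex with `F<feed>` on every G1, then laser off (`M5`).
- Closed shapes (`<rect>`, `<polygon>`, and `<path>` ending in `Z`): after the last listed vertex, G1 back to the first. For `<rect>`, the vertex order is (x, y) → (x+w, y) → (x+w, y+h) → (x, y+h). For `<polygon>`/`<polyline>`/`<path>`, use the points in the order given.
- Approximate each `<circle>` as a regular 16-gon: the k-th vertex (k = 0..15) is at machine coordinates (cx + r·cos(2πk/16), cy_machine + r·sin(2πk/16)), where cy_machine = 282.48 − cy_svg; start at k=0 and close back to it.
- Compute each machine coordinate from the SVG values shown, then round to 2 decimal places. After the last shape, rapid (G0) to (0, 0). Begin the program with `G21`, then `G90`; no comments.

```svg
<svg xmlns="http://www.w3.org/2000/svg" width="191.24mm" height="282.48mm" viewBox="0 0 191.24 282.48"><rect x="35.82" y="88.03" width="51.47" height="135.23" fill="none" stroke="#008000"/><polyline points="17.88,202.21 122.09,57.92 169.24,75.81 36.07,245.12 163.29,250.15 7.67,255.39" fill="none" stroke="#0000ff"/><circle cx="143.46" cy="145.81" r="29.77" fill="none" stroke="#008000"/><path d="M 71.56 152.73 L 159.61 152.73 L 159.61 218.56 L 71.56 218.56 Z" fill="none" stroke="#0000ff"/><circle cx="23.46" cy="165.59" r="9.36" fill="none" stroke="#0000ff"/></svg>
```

G21
G90
G0 X35.82 Y194.45
M3 S199
G1 X87.29 Y194.45 F2792
G1 X87.29 Y59.22 F2792
G1 X35.82 Y59.22 F2792
G1 X35.82 Y194.45 F2792
M5
G0 X17.88 Y80.27
M3 S752
G1 X122.09 Y224.56 F1122
G1 X169.24 Y206.67 F1122
G1 X36.07 Y37.36 F1122
G1 X163.29 Y32.33 F1122
G1 X7.67 Y27.09 F1122
M5
G0 X173.23 Y136.67
M3 S199
G1 X170.96 Y148.06 F2792
G1 X164.51 Y157.72 F2792
G1 X154.85 Y164.17 F2792
G1 X143.46 Y166.44 F2792
G1 X132.07 Y164.17 F2792
G1 X122.41 Y157.72 F2792
G1 X115.96 Y148.06 F2792
G1 X113.69 Y136.67 F2792
G1 X115.96 Y125.28 F2792
G1 X122.41 Y115.62 F2792
G1 X132.07 Y109.17 F2792
G1 X143.46 Y106.90 F2792
G1 X154.85 Y109.17 F2792
G1 X164.51 Y115.62 F2792
G1 X170.96 Y125.28 F2792
G1 X173.23 Y136.67 F2792
M5
G0 X71.56 Y129.75
M3 S752
G1 X159.61 Y129.75 F1122
G1 X159.61 Y63.92 F1122
G1 X71.56 Y63.92 F1122
G1 X71.56 Y129.75 F1122
M5
G0 X32.82 Y116.89
M3 S752
G1 X32.11 Y120.47 F1122
G1 X30.08 Y123.51 F1122
G1 X27.04 Y125.54 F1122
G1 X23.46 Y126.25 F1122
G1 X19.88 Y125.54 F1122
G1 X16.84 Y123.51 F1122
G1 X14.81 Y120.47 F1122
G1 X14.10 Y116.89 F1122
G1 X14.81 Y113.31 F1122
G1 X16.84 Y110.27 F1122
G1 X19.88 Y108.24 F1122
G1 X23.46 Y107.53 F1122
G1 X27.04 Y108.24 F1122
G1 X30.08 Y110.27 F1122
G1 X32.11 Y113.31 F1122
G1 X32.82 Y116.89 F1122
M5
G0 X0.00 Y0.00

1 u = 1 mm; y_m = 282.48 − y.

[1] `<rect>` rectangle, #008000→engrave S199 F2792: (35.82,194.45) → (87.29,194.45) → (87.29,59.22) → (35.82,59.22) → (35.82,194.45) (closed)

[2] `<polyline>` open polyline, #0000ff→cut S752 F1122: (17.88,80.27) → (122.09,224.56) → (169.24,206.67) → (36.07,37.36) → (163.29,32.33) → (7.67,27.09)

[3] `<circle>` circle, #008000→engrave S199 F2792: (173.23,136.67) → (170.96,148.06) → (164.51,157.72) → (154.85,164.17) → (143.46,166.44) → (132.07,164.17) → (122.41,157.72) → (115.96,148.06) → (113.69,136.67) → (115.96,125.28) → (122.41,115.62) → (132.07,109.17) → (143.46,106.90) → (154.85,109.17) → (164.51,115.62) → (170.96,125.28) → (173.23,136.67) (closed)

[4] `<path>` rectangle, #0000ff→cut S752 F1122: (71.56,129.75) → (159.61,129.75) → (159.61,63.92) → (71.56,63.92) → (71.56,129.75) (closed)

[5] `<circle>` circle, #0000ff→cut S752 F1122: (32.82,116.89) → (32.11,120.47) → (30.08,123.51) → (27.04,125.54) → (23.46,126.25) → (19.88,125.54) → (16.84,123.51) → (14.81,120.47) → (14.10,116.89) → (14.81,113.31) → (16.84,110.27) → (19.88,108.24) → (23.46,107.53) → (27.04,108.24) → (30.08,110.27) → (32.11,113.31) → (32.82,116.89) (closed)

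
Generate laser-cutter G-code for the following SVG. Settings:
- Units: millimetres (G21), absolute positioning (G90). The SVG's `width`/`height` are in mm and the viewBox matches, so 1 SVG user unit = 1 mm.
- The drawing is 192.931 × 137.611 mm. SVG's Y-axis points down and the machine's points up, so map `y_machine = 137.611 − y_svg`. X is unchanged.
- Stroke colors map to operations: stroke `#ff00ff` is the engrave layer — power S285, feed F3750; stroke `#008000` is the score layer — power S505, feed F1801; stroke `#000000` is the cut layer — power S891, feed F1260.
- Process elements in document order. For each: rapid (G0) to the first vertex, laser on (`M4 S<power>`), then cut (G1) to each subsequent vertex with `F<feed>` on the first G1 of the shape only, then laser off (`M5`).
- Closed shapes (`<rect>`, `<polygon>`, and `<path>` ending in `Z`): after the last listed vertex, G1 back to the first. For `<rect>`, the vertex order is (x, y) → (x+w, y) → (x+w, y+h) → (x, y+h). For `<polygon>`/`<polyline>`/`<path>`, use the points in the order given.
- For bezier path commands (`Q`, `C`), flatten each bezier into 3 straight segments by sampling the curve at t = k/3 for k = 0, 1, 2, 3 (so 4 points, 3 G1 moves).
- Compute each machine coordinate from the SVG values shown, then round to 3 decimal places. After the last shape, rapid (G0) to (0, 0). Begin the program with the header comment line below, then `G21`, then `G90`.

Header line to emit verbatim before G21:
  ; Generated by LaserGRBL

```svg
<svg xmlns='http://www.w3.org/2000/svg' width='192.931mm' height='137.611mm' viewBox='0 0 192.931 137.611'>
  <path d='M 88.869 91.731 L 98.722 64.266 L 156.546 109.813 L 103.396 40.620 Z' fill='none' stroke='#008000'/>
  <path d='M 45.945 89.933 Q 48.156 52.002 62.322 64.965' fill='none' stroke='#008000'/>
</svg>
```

; Generated by LaserGRBL
G21
G90
G0 X88.869 Y45.880
M4 S505
G1 X98.722 Y73.345 F1801
G1 X156.546 Y27.798
G1 X103.396 Y96.991
G1 X88.869 Y45.880
M5
G0 X45.945 Y47.678
M4 S505
G1 X48.747 Y67.310 F1801
G1 X54.206 Y75.633
G1 X62.322 Y72.646
M5
G0 X0.000 Y0.000

viewBox `0 0 192.931 137.611` with mm width/height → 1 unit = 1 mm. Flip: y_m = 137.611 − y_svg.

**Shape 1** — `<path>` closed polygon, stroke `#008000` → score (S505, F1801). Machine vertices: (88.869,45.880) → (98.722,73.345) → (156.546,27.798) → (103.396,96.991) → (88.869,45.880). Closed: final G1 returns to the first vertex.

**Shape 2** — `<path>` quadratic bezier, stroke `#008000` → score (S505, F1801). Control points (SVG): P0=(45.945,89.933), P1=(48.156,52.002), P2=(62.322,64.965); sampled at t=k/3. Machine vertices: (45.945,47.678) → (48.747,67.310) → (54.206,75.633) → (62.322,72.646). Open path.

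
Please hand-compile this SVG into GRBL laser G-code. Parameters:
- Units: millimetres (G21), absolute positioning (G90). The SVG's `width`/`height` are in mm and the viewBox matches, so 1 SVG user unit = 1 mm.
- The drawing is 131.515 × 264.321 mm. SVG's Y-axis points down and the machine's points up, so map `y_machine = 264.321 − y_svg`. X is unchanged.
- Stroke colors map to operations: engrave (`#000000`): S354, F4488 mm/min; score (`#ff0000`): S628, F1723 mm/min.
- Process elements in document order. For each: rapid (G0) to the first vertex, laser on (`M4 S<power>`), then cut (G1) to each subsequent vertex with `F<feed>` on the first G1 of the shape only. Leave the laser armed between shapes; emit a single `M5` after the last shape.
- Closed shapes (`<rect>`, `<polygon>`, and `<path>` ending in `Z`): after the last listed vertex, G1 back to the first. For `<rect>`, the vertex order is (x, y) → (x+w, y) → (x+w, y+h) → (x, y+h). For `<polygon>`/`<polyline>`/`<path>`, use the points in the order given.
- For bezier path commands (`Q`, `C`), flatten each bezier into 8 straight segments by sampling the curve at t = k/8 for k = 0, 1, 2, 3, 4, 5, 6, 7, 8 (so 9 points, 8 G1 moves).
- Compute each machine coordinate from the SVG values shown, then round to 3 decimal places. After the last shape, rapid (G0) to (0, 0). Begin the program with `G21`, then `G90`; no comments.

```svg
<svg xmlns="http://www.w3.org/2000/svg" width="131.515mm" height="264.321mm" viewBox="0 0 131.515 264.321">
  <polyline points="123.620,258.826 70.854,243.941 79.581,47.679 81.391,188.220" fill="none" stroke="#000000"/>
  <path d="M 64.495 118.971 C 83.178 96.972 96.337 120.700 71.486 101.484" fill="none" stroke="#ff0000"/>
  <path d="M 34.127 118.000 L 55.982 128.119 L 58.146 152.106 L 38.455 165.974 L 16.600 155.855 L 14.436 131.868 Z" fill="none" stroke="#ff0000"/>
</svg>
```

Since the viewBox matches the mm dimensions, user units are millimetres directly. The only transform is the Y-flip y_m = 264.321 − y_svg.

Shape 1 is a open polyline drawn with `<polyline>`. Its stroke #000000 means engrave at S354, F4488. After flipping Y the toolpath is (123.620,5.495) → (70.854,20.380) → (79.581,216.642) → (81.391,76.101).

Shape 2 is a cubic bezier drawn with `<path>`. Its stroke #ff0000 means score at S628, F1723. After flipping Y the toolpath is (64.495,145.350) → (71.179,151.629) → (76.964,154.661) → (81.470,155.484) → (84.316,155.137) → (85.121,154.660) → (83.505,155.092) → (79.087,157.471) → (71.486,162.837).

Shape 3 is a regular polygon drawn with `<path>`. Its stroke #ff0000 means score at S628, F1723. After flipping Y the toolpath is (34.127,146.321) → (55.982,136.202) → (58.146,112.215) → (38.455,98.347) → (16.600,108.466) → (14.436,132.453) → (34.127,146.321), returning to the start.

G21
G90
G0 X123.620 Y5.495
M4 S354
G1 X70.854 Y20.380 F4488
G1 X79.581 Y216.642
G1 X81.391 Y76.101
G0 X64.495 Y145.350
M4 S628
G1 X71.179 Y151.629 F1723
G1 X76.964 Y154.661
G1 X81.470 Y155.484
G1 X84.316 Y155.137
G1 X85.121 Y154.660
G1 X83.505 Y155.092
G1 X79.087 Y157.471
G1 X71.486 Y162.837
G0 X34.127 Y146.321
M4 S628
G1 X55.982 Y136.202 F1723
G1 X58.146 Y112.215
G1 X38.455 Y98.347
G1 X16.600 Y108.466
G1 X14.436 Y132.453
G1 X34.127 Y146.321
M5
G0 X0.000 Y0.000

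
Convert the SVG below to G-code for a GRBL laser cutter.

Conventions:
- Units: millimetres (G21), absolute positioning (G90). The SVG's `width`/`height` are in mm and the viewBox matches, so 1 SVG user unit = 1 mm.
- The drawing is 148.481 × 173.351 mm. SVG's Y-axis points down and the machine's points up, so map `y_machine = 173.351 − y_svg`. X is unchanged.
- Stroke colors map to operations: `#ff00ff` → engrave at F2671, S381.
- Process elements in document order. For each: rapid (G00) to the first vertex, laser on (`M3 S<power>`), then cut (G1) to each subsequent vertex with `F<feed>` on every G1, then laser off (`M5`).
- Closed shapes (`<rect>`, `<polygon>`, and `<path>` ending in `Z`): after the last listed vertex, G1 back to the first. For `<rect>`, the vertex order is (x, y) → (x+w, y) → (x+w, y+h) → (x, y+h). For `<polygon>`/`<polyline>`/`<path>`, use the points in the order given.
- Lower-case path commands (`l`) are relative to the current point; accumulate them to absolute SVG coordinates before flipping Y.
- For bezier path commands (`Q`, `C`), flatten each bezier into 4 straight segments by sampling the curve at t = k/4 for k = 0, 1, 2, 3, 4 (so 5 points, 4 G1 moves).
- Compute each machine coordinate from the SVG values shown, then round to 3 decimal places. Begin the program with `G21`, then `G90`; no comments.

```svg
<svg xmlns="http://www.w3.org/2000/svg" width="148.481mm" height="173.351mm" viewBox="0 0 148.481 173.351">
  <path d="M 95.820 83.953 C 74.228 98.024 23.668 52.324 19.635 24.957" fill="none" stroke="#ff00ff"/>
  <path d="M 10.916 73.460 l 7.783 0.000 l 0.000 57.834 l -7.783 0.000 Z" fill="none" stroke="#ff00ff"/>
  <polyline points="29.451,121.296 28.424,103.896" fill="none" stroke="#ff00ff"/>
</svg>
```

G21
G90
G00 X95.820 Y89.398
M3 S381
G1 X75.374 Y88.831 F2671
G1 X51.143 Y103.357 F2671
G1 X30.204 Y125.652 F2671
G1 X19.635 Y148.394 F2671
M5
G00 X10.916 Y99.891
M3 S381
G1 X18.699 Y99.891 F2671
G1 X18.699 Y42.057 F2671
G1 X10.916 Y42.057 F2671
G1 X10.916 Y99.891 F2671
M5
G00 X29.451 Y52.055
M3 S381
G1 X28.424 Y69.455 F2671
M5

Since the viewBox matches the mm dimensions, user units are millimetres directly. The only transform is the Y-flip y_m = 173.351 − y_svg.

Shape 1 is a cubic bezier drawn with `<path>`. Its stroke #ff00ff means engrave at S381, F2671. After flipping Y the toolpath is (95.820,89.398) → (75.374,88.831) → (51.143,103.357) → (30.204,125.652) → (19.635,148.394).

Shape 2 is a rectangle drawn with `<path>`. Its stroke #ff00ff means engrave at S381, F2671. After flipping Y the toolpath is (10.916,99.891) → (18.699,99.891) → (18.699,42.057) → (10.916,42.057) → (10.916,99.891), returning to the start.

Shape 3 is a line segment drawn with `<polyline>`. Its stroke #ff00ff means engrave at S381, F2671. After flipping Y the toolpath is (29.451,52.055) → (28.424,69.455).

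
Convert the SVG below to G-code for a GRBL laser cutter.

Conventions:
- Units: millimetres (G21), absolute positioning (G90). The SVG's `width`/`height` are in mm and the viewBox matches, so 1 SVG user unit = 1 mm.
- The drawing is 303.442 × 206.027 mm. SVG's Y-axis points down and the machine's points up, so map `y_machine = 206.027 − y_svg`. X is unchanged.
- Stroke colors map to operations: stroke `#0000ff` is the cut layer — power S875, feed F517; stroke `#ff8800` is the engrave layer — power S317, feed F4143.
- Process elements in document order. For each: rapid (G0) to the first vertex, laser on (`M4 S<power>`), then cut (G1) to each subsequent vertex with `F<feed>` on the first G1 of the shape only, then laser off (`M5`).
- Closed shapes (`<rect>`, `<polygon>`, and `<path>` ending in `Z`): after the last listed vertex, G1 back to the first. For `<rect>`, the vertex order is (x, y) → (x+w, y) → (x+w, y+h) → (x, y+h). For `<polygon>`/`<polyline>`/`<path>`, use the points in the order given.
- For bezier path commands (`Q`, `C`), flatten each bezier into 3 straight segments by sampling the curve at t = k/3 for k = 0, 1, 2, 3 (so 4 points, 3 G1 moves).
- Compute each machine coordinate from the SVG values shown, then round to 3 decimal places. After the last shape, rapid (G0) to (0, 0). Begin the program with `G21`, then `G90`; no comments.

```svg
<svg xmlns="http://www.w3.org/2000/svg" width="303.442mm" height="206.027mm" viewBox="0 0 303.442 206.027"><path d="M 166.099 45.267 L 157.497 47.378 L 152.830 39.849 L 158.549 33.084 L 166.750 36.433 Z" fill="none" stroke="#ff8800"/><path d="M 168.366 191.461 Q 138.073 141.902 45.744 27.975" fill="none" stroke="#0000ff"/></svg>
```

viewBox `0 0 303.442 206.027` with mm width/height → 1 unit = 1 mm. Flip: y_m = 206.027 − y_svg.

**Shape 1** — `<path>` regular polygon, stroke `#ff8800` → engrave (S317, F4143). Machine vertices: (166.099,160.760) → (157.497,158.649) → (152.830,166.178) → (158.549,172.943) → (166.750,169.594) → (166.099,160.760). Closed: final G1 returns to the first vertex.

**Shape 2** — `<path>` quadratic bezier, stroke `#0000ff` → cut (S875, F517). Control points (SVG): P0=(168.366,191.461), P1=(138.073,141.902), P2=(45.744,27.975); sampled at t=k/3. Machine vertices: (168.366,14.566) → (141.278,54.757) → (100.404,109.253) → (45.744,178.052). Open path.

G21
G90
G0 X166.099 Y160.760
M4 S317
G1 X157.497 Y158.649 F4143
G1 X152.830 Y166.178
G1 X158.549 Y172.943
G1 X166.750 Y169.594
G1 X166.099 Y160.760
M5
G0 X168.366 Y14.566
M4 S875
G1 X141.278 Y54.757 F517
G1 X100.404 Y109.253
G1 X45.744 Y178.052
M5
G0 X0.000 Y0.000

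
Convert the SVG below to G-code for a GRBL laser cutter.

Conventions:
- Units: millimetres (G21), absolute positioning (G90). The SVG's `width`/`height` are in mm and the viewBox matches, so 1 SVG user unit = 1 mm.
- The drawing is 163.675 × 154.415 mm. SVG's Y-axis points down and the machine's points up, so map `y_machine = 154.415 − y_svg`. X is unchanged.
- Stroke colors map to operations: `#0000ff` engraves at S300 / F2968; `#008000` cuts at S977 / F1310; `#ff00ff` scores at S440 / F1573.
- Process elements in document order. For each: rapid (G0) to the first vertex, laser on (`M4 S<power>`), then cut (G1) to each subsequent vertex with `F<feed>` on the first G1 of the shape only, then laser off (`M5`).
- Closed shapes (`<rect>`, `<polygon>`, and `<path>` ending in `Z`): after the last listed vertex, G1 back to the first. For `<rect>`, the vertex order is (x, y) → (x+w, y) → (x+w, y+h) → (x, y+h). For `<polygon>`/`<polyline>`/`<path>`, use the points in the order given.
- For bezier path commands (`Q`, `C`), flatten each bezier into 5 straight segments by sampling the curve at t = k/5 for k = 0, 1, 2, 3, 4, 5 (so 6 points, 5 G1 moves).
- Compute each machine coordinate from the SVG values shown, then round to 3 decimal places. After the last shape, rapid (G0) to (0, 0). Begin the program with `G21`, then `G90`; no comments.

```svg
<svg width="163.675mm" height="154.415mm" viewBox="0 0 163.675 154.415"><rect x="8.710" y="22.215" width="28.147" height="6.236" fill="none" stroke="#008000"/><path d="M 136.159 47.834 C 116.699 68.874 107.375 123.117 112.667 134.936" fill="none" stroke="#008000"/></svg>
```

G21
G90
G0 X8.710 Y132.200
M4 S977
G1 X36.857 Y132.200 F1310
G1 X36.857 Y125.964
G1 X8.710 Y125.964
G1 X8.710 Y132.200
M5
G0 X136.159 Y106.581
M4 S977
G1 X125.735 Y90.578 F1310
G1 X117.959 Y70.236
G1 X113.046 Y49.185
G1 X111.210 Y31.056
G1 X112.667 Y19.479
M5
G0 X0.000 Y0.000

viewBox `0 0 163.675 154.415` with mm width/height → 1 unit = 1 mm. Flip: y_m = 154.415 − y_svg.

**Shape 1** — `<rect>` rectangle, stroke `#008000` → cut (S977, F1310). Machine vertices: (8.710,132.200) → (36.857,132.200) → (36.857,125.964) → (8.710,125.964) → (8.710,132.200). Closed: final G1 returns to the first vertex.

**Shape 2** — `<path>` cubic bezier, stroke `#008000` → cut (S977, F1310). Control points (SVG): P0=(136.159,47.834), P1=(116.699,68.874), P2=(107.375,123.117), P3=(112.667,134.936); sampled at t=k/5. Machine vertices: (136.159,106.581) → (125.735,90.578) → (117.959,70.236) → (113.046,49.185) → (111.210,31.056) → (112.667,19.479). Open path.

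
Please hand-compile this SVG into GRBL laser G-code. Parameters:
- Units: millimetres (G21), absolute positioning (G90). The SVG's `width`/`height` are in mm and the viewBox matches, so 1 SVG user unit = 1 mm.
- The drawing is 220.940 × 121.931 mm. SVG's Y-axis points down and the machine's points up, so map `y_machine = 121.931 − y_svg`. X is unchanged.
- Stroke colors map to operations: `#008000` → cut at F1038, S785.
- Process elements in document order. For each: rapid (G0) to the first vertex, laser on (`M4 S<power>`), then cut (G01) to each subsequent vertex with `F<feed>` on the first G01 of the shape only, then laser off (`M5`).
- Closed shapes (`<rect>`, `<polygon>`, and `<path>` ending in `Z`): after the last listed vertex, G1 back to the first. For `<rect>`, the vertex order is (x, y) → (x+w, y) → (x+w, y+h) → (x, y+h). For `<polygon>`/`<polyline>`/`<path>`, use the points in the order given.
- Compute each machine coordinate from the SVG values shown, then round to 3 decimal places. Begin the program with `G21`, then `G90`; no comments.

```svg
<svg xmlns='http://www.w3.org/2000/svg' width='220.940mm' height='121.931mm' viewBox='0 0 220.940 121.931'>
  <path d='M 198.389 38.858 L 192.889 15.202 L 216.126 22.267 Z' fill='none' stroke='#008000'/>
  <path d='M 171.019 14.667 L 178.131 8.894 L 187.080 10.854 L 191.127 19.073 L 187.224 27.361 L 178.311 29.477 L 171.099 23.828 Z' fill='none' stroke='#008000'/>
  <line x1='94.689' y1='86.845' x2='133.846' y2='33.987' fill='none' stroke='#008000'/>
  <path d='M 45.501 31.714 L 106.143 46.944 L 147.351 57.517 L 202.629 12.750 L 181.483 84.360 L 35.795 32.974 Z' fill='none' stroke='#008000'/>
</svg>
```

viewBox `0 0 220.940 121.931` with mm width/height → 1 unit = 1 mm. Flip: y_m = 121.931 − y_svg.

**Shape 1** — `<path>` regular polygon, stroke `#008000` → cut (S785, F1038). Machine vertices: (198.389,83.073) → (192.889,106.729) → (216.126,99.664) → (198.389,83.073). Closed: final G1 returns to the first vertex.

**Shape 2** — `<path>` regular polygon, stroke `#008000` → cut (S785, F1038). Machine vertices: (171.019,107.264) → (178.131,113.037) → (187.080,111.077) → (191.127,102.858) → (187.224,94.570) → (178.311,92.454) → (171.099,98.103) → (171.019,107.264). Closed: final G1 returns to the first vertex.

**Shape 3** — `<line>` line segment, stroke `#008000` → cut (S785, F1038). Machine vertices: (94.689,35.086) → (133.846,87.944). Open path.

**Shape 4** — `<path>` closed polygon, stroke `#008000` → cut (S785, F1038). Machine vertices: (45.501,90.217) → (106.143,74.987) → (147.351,64.414) → (202.629,109.181) → (181.483,37.571) → (35.795,88.957) → (45.501,90.217). Closed: final G1 returns to the first vertex.

G21
G90
G0 X198.389 Y83.073
M4 S785
G01 X192.889 Y106.729 F1038
G01 X216.126 Y99.664
G01 X198.389 Y83.073
M5
G0 X171.019 Y107.264
M4 S785
G01 X178.131 Y113.037 F1038
G01 X187.080 Y111.077
G01 X191.127 Y102.858
G01 X187.224 Y94.570
G01 X178.311 Y92.454
G01 X171.099 Y98.103
G01 X171.019 Y107.264
M5
G0 X94.689 Y35.086
M4 S785
G01 X133.846 Y87.944 F1038
M5
G0 X45.501 Y90.217
M4 S785
G01 X106.143 Y74.987 F1038
G01 X147.351 Y64.414
G01 X202.629 Y109.181
G01 X181.483 Y37.571
G01 X35.795 Y88.957
G01 X45.501 Y90.217
M5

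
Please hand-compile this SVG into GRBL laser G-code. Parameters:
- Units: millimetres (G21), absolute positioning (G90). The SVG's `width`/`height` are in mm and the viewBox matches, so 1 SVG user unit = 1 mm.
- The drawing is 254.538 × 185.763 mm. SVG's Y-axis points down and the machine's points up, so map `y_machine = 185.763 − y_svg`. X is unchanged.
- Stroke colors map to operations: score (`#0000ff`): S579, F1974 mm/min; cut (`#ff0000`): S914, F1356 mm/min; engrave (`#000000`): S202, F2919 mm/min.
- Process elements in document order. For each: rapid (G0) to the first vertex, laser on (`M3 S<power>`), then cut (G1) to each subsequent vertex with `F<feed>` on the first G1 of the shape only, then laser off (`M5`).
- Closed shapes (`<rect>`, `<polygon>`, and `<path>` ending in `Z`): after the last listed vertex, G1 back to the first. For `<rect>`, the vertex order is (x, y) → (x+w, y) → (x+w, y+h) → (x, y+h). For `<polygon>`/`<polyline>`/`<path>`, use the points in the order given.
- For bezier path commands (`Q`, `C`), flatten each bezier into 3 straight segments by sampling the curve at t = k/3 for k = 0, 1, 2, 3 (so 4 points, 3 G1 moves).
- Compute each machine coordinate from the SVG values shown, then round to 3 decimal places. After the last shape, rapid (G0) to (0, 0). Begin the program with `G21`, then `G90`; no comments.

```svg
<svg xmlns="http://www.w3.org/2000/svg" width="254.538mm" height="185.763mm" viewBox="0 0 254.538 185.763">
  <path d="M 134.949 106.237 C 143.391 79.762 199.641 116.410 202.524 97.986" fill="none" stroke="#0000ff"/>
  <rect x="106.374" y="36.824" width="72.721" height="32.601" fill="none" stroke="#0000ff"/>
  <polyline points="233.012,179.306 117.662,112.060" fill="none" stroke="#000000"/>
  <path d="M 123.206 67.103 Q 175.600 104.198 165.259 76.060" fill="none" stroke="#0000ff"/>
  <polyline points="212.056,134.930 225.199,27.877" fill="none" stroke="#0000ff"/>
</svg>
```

viewBox `0 0 254.538 185.763` with mm width/height → 1 unit = 1 mm. Flip: y_m = 185.763 − y_svg.

**Shape 1** — `<path>` cubic bezier, stroke `#0000ff` → score (S579, F1974). Control points (SVG): P0=(134.949,106.237), P1=(143.391,79.762), P2=(199.641,116.410), P3=(202.524,97.986); sampled at t=k/3. Machine vertices: (134.949,79.526) → (155.580,89.338) → (185.599,83.333) → (202.524,87.777). Open path.

**Shape 2** — `<rect>` rectangle, stroke `#0000ff` → score (S579, F1974). Machine vertices: (106.374,148.939) → (179.095,148.939) → (179.095,116.338) → (106.374,116.338) → (106.374,148.939). Closed: final G1 returns to the first vertex.

**Shape 3** — `<polyline>` line segment, stroke `#000000` → engrave (S202, F2919). Machine vertices: (233.012,6.457) → (117.662,73.703). Open path.

**Shape 4** — `<path>` quadratic bezier, stroke `#0000ff` → score (S579, F1974). Control points (SVG): P0=(123.206,67.103), P1=(175.600,104.198), P2=(165.259,76.060); sampled at t=k/3. Machine vertices: (123.206,118.660) → (151.165,101.178) → (165.182,98.192) → (165.259,109.703). Open path.

**Shape 5** — `<polyline>` line segment, stroke `#0000ff` → score (S579, F1974). Machine vertices: (212.056,50.833) → (225.199,157.886). Open path.

G21
G90
G0 X134.949 Y79.526
M3 S579
G1 X155.580 Y89.338 F1974
G1 X185.599 Y83.333
G1 X202.524 Y87.777
M5
G0 X106.374 Y148.939
M3 S579
G1 X179.095 Y148.939 F1974
G1 X179.095 Y116.338
G1 X106.374 Y116.338
G1 X106.374 Y148.939
M5
G0 X233.012 Y6.457
M3 S202
G1 X117.662 Y73.703 F2919
M5
G0 X123.206 Y118.660
M3 S579
G1 X151.165 Y101.178 F1974
G1 X165.182 Y98.192
G1 X165.259 Y109.703
M5
G0 X212.056 Y50.833
M3 S579
G1 X225.199 Y157.886 F1974
M5
G0 X0.000 Y0.000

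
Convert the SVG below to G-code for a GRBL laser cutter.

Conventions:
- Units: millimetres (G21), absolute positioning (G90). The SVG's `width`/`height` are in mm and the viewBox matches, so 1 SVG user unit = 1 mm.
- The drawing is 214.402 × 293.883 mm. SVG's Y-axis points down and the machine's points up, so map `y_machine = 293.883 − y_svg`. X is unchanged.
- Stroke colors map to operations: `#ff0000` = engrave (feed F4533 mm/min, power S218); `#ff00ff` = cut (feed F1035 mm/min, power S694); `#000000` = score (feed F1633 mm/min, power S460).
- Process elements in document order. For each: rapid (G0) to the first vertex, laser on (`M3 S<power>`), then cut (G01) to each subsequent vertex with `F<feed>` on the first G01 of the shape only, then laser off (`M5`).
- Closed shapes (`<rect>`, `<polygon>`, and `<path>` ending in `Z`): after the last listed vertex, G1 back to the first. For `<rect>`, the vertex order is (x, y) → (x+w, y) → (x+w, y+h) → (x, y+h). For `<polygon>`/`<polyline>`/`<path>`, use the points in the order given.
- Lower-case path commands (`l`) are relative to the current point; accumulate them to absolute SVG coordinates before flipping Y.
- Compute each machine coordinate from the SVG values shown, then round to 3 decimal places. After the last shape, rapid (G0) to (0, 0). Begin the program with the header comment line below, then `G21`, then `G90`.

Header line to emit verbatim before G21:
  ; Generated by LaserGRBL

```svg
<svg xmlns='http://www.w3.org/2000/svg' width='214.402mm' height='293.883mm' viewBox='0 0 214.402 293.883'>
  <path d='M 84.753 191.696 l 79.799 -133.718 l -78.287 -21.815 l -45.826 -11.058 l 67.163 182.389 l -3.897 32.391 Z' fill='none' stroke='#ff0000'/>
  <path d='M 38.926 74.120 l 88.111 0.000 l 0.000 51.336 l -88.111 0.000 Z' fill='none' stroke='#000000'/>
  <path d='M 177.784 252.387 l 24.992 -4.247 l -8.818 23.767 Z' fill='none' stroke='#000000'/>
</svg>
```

; Generated by LaserGRBL
G21
G90
G0 X84.753 Y102.187
M3 S218
G01 X164.552 Y235.905 F4533
G01 X86.265 Y257.720
G01 X40.439 Y268.778
G01 X107.602 Y86.389
G01 X103.705 Y53.998
G01 X84.753 Y102.187
M5
G0 X38.926 Y219.763
M3 S460
G01 X127.037 Y219.763 F1633
G01 X127.037 Y168.427
G01 X38.926 Y168.427
G01 X38.926 Y219.763
M5
G0 X177.784 Y41.496
M3 S460
G01 X202.776 Y45.743 F1633
G01 X193.958 Y21.976
G01 X177.784 Y41.496
M5
G0 X0.000 Y0.000

Since the viewBox matches the mm dimensions, user units are millimetres directly. The only transform is the Y-flip y_m = 293.883 − y_svg.

Shape 1 is a closed polygon drawn with `<path>`. Its stroke #ff0000 means engrave at S218, F4533. After flipping Y the toolpath is (84.753,102.187) → (164.552,235.905) → (86.265,257.720) → (40.439,268.778) → (107.602,86.389) → (103.705,53.998) → (84.753,102.187), returning to the start.

Shape 2 is a rectangle drawn with `<path>`. Its stroke #000000 means score at S460, F1633. After flipping Y the toolpath is (38.926,219.763) → (127.037,219.763) → (127.037,168.427) → (38.926,168.427) → (38.926,219.763), returning to the start.

Shape 3 is a regular polygon drawn with `<path>`. Its stroke #000000 means score at S460, F1633. After flipping Y the toolpath is (177.784,41.496) → (202.776,45.743) → (193.958,21.976) → (177.784,41.496), returning to the start.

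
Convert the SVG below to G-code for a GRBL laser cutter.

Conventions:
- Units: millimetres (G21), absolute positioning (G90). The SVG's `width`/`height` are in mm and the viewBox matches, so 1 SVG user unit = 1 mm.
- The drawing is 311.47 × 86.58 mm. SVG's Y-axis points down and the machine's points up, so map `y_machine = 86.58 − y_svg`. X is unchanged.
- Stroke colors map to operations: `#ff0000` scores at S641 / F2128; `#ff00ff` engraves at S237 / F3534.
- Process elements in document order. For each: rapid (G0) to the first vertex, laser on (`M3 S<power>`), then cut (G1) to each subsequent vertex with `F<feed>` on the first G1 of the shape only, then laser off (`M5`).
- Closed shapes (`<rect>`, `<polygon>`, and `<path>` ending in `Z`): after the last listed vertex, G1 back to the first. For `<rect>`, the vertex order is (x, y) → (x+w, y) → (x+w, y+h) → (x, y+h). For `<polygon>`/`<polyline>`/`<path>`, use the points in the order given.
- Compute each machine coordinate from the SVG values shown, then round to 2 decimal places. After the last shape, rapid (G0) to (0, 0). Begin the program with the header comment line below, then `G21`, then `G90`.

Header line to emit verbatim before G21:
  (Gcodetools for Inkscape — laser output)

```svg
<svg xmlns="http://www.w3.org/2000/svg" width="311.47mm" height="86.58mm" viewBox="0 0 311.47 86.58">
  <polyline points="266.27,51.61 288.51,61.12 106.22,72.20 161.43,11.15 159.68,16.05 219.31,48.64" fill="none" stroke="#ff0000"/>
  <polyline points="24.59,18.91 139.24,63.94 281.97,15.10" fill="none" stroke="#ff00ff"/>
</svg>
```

(Gcodetools for Inkscape — laser output)
G21
G90
G0 X266.27 Y34.97
M3 S641
G1 X288.51 Y25.46 F2128
G1 X106.22 Y14.38
G1 X161.43 Y75.43
G1 X159.68 Y70.53
G1 X219.31 Y37.94
M5
G0 X24.59 Y67.67
M3 S237
G1 X139.24 Y22.64 F3534
G1 X281.97 Y71.48
M5
G0 X0.00 Y0.00

viewBox `0 0 311.47 86.58` with mm width/height → 1 unit = 1 mm. Flip: y_m = 86.58 − y_svg.

**Shape 1** — `<polyline>` open polyline, stroke `#ff0000` → score (S641, F2128). Machine vertices: (266.27,34.97) → (288.51,25.46) → (106.22,14.38) → (161.43,75.43) → (159.68,70.53) → (219.31,37.94). Open path.

**Shape 2** — `<polyline>` open polyline, stroke `#ff00ff` → engrave (S237, F3534). Machine vertices: (24.59,67.67) → (139.24,22.64) → (281.97,71.48). Open path.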